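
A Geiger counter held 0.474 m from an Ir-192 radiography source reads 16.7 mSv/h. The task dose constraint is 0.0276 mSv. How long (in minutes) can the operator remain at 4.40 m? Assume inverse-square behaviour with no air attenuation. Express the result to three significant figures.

Using I₁d₁² = I₂d₂², rate at 4.40 m:
(0.474/4.40)² = 0.01161, so 16.7 × 0.01161 = 0.1939 mSv/h.
Stay time = 0.0276 mSv ÷ 0.1939 mSv/h = 0.1423 h = 8.538 min.

8.54 min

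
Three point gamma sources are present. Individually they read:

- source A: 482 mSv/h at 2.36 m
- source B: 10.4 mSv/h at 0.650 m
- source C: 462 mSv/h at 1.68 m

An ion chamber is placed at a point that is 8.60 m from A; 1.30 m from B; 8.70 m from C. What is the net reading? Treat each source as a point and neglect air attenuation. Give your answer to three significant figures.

56.1 mSv/h

Each source contributes Iᵢ·(dᵢ/rᵢ)²; contributions add.
A: 482 × (2.36/8.60)² = 36.30 mSv/h
B: 10.4 × (0.650/1.30)² = 2.600 mSv/h
C: 462 × (1.68/8.70)² = 17.23 mSv/h
Total = 36.30 + 2.600 + 17.23 = 56.13 mSv/h.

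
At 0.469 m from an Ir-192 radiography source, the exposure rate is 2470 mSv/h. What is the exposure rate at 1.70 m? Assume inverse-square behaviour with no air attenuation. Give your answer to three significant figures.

Intensity scales as (d₁/d₂)², so the rate at 1.70 m is
2470 × (0.469/1.70)² = 2470 × 0.07611 = 188.0 mSv/h.

188 mSv/h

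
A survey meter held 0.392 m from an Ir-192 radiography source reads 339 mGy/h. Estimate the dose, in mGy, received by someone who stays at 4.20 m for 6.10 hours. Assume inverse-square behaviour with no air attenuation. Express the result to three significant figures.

By the inverse-square law, rate at 4.20 m:
(0.392/4.20)² = 0.008711, so 339 × 0.008711 = 2.953 mGy/h.
Dose = rate × time = 2.953 mGy/h × 6.100 h = 18.01 mGy.

18.0 mGy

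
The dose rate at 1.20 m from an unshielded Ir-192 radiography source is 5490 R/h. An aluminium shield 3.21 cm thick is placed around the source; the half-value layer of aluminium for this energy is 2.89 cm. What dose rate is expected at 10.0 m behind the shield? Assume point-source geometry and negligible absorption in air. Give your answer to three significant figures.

36.6 R/h

Distance alone: (1.20/10.0)² = 0.01440, so 5490 × 0.01440 = 79.06 R/h.
Shield: 3.21/2.89 = 1.111 half-value layers → attenuation 2^(−1.111) = 0.4630.
Combined: 79.06 × 0.4630 = 36.60 R/h.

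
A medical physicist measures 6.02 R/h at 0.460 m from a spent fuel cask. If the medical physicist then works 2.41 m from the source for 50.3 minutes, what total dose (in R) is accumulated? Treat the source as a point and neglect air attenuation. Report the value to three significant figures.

Using I₁d₁² = I₂d₂², rate at 2.41 m:
6.02 × (0.460/2.41)² = 6.02 × 0.03643 = 0.2193 R/h.
Dose = rate × time = 0.2193 R/h × 0.8383 h = 0.1838 R.

0.184 R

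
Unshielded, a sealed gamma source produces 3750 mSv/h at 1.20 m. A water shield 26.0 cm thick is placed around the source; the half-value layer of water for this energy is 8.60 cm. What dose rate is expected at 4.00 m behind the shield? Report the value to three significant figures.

Distance alone: (1.20/4.00)² = 0.09000, so 3750 × 0.09000 = 337.5 mSv/h.
Shield: 26.0/8.60 = 3.023 half-value layers → attenuation 2^(−3.023) = 0.1230.
Combined: 337.5 × 0.1230 = 41.51 mSv/h.

41.5 mSv/h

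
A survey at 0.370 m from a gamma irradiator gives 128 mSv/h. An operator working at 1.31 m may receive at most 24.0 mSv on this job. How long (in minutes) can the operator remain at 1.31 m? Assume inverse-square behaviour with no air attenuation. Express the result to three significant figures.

Intensity scales as (d₁/d₂)², so rate at 1.31 m:
(0.370/1.31)² = 0.07977, so 128 × 0.07977 = 10.21 mSv/h.
Stay time = 24.0 mSv ÷ 10.21 mSv/h = 2.351 h = 141.1 min.

141 min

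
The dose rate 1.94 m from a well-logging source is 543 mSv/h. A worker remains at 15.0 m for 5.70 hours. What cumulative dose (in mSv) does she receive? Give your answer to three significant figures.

Using I₁d₁² = I₂d₂², rate at 15.0 m:
(1.94/15.0)² = 0.01673, so 543 × 0.01673 = 9.084 mSv/h.
Dose = rate × time = 9.084 mSv/h × 5.700 h = 51.78 mSv.

51.8 mSv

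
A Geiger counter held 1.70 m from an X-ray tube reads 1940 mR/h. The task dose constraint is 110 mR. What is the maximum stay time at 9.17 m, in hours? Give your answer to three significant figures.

By the inverse-square law, rate at 9.17 m:
(1.70/9.17)² = 0.03437, so 1940 × 0.03437 = 66.68 mR/h.
Stay time = 110 mR ÷ 66.68 mR/h = 1.650 h.

1.65 h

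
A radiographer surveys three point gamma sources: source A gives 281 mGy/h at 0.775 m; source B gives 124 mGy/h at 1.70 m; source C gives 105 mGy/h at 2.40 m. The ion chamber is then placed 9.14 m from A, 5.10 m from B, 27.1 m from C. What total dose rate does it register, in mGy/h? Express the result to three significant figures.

16.6 mGy/h

Each source contributes Iᵢ·(dᵢ/rᵢ)²; contributions add.
A: 281 × (0.775/9.14)² = 2.020 mGy/h
B: 124 × (1.70/5.10)² = 13.78 mGy/h
C: 105 × (2.40/27.1)² = 0.8235 mGy/h
Total = 2.020 + 13.78 + 0.8235 = 16.62 mGy/h.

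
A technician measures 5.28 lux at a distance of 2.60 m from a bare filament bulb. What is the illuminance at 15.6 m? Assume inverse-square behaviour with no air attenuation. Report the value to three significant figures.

0.147 lux

Since intensity falls as 1/r², the rate at 15.6 m is
(2.60/15.6)² = 0.02778, so 5.28 × 0.02778 = 0.1467 lux.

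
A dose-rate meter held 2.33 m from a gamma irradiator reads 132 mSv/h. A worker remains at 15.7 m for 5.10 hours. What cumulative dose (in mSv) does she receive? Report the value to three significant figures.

14.8 mSv

Applying the 1/r² law, rate at 15.7 m:
132 × (2.33/15.7)² = 132 × 0.02202 = 2.907 mSv/h.
Dose = rate × time = 2.907 mSv/h × 5.100 h = 14.83 mSv.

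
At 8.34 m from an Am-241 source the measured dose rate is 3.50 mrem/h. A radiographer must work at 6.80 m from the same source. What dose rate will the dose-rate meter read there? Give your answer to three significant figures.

Applying the 1/r² law, scaling from 8.34 m to 6.80 m:
(8.34/6.80)² = 1.504, so 3.50 × 1.504 = 5.264 mrem/h.

5.26 mrem/h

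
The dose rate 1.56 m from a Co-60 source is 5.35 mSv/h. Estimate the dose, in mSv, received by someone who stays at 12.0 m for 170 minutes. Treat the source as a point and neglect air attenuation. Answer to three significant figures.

By the inverse-square law, rate at 12.0 m:
(1.56/12.0)² = 0.01690, so 5.35 × 0.01690 = 0.09041 mSv/h.
Dose = rate × time = 0.09041 mSv/h × 2.833 h = 0.2561 mSv.

0.256 mSv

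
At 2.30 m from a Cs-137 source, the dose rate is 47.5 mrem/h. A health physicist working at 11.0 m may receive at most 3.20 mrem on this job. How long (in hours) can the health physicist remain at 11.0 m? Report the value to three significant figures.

1.54 h

Intensity scales as (d₁/d₂)², so rate at 11.0 m:
(2.30/11.0)² = 0.04372, so 47.5 × 0.04372 = 2.077 mrem/h.
Stay time = 3.20 mrem ÷ 2.077 mrem/h = 1.541 h.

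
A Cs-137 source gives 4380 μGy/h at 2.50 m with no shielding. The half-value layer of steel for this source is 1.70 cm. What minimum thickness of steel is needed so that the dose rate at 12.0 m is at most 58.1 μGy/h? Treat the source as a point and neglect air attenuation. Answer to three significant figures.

At 12.0 m, distance alone gives 4380 × (2.50/12.0)² = 4380 × 0.04340 = 190.1 μGy/h.
Further attenuation needed: 190.1/58.1 = 3.272.
n = log₂(3.272) = 1.710 half-value layers.
Thickness = 1.710 × 1.70 cm = 2.907 cm.

2.91 cm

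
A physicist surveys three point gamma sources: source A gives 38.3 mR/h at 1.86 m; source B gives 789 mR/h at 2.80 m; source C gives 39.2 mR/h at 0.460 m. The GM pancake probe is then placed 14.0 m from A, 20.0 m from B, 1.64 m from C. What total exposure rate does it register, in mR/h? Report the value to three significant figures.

By superposition, sum each source's inverse-square contribution:
A: 38.3 × (1.86/14.0)² = 0.6760 mR/h
B: 789 × (2.80/20.0)² = 15.46 mR/h
C: 39.2 × (0.460/1.64)² = 3.084 mR/h
Total = 0.6760 + 15.46 + 3.084 = 19.22 mR/h.

19.2 mR/h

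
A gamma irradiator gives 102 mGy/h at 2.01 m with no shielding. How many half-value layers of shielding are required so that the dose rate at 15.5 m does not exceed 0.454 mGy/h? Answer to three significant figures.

1.92 half-value layers

At 15.5 m, distance alone gives 102 × (2.01/15.5)² = 102 × 0.01682 = 1.716 mGy/h.
Further attenuation needed: 1.716/0.454 = 3.780.
n = log₂(3.780) = 1.918 half-value layers.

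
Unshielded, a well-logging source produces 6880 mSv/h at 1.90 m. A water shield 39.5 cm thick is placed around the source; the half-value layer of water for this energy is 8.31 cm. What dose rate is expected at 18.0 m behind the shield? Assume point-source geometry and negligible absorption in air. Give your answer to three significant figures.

2.84 mSv/h

Distance alone: (1.90/18.0)² = 0.01114, so 6880 × 0.01114 = 76.64 mSv/h.
Shield: 39.5/8.31 = 4.753 half-value layers → attenuation 2^(−4.753) = 0.03709.
Combined: 76.64 × 0.03709 = 2.843 mSv/h.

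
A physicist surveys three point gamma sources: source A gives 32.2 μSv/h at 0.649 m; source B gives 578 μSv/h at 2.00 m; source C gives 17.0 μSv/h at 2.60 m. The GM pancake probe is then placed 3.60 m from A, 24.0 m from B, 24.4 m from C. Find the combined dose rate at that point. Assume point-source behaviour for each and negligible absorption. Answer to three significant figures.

5.25 μSv/h

Each source contributes Iᵢ·(dᵢ/rᵢ)²; contributions add.
A: 32.2 × (0.649/3.60)² = 1.047 μSv/h
B: 578 × (2.00/24.0)² = 4.014 μSv/h
C: 17.0 × (2.60/24.4)² = 0.1930 μSv/h
Total = 1.047 + 4.014 + 0.1930 = 5.254 μSv/h.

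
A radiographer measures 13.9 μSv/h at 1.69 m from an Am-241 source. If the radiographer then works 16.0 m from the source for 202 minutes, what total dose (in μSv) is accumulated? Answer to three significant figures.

0.522 μSv

Since intensity falls as 1/r², rate at 16.0 m:
(1.69/16.0)² = 0.01116, so 13.9 × 0.01116 = 0.1551 μSv/h.
Dose = rate × time = 0.1551 μSv/h × 3.367 h = 0.5222 μSv.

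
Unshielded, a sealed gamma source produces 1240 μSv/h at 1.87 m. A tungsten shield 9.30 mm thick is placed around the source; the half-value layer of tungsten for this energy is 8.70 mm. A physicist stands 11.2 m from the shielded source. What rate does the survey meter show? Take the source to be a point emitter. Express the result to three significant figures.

16.5 μSv/h

Distance alone: (1.87/11.2)² = 0.02788, so 1240 × 0.02788 = 34.57 μSv/h.
Shield: 9.30/8.70 = 1.069 half-value layers → attenuation 2^(−1.069) = 0.4766.
Combined: 34.57 × 0.4766 = 16.48 μSv/h.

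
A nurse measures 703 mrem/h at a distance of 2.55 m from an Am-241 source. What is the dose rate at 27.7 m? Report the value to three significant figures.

5.96 mrem/h

Since intensity falls as 1/r², the rate at 27.7 m is
703 × (2.55/27.7)² = 703 × 0.008475 = 5.958 mrem/h.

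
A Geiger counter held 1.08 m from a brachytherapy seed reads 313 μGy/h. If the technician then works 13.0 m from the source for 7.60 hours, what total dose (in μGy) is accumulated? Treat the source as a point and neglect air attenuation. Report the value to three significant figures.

16.4 μGy

Applying the 1/r² law, rate at 13.0 m:
(1.08/13.0)² = 0.006902, so 313 × 0.006902 = 2.160 μGy/h.
Dose = rate × time = 2.160 μGy/h × 7.600 h = 16.42 μGy.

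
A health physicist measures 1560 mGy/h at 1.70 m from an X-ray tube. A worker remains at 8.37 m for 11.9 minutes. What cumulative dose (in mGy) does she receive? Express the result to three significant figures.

12.8 mGy

Since intensity falls as 1/r², rate at 8.37 m:
1560 × (1.70/8.37)² = 1560 × 0.04125 = 64.35 mGy/h.
Dose = rate × time = 64.35 mGy/h × 0.1983 h = 12.76 mGy.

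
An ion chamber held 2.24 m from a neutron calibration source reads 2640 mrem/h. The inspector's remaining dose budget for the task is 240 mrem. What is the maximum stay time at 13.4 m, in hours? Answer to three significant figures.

3.25 h

Intensity scales as (d₁/d₂)², so rate at 13.4 m:
(2.24/13.4)² = 0.02794, so 2640 × 0.02794 = 73.76 mrem/h.
Stay time = 240 mrem ÷ 73.76 mrem/h = 3.254 h.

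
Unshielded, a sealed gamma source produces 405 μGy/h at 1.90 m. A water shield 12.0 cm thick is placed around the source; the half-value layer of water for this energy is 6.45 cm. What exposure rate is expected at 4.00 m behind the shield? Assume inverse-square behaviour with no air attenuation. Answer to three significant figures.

Distance alone: 405 × (1.90/4.00)² = 405 × 0.2256 = 91.37 μGy/h.
Shield: 12.0/6.45 = 1.860 half-value layers → attenuation 2^(−1.860) = 0.2755.
Combined: 91.37 × 0.2755 = 25.17 μGy/h.

25.2 μGy/h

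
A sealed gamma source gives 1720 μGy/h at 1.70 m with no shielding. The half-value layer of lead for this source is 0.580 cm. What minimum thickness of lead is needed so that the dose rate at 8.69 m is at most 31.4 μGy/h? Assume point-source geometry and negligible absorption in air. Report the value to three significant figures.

At 8.69 m, distance alone gives 1720 × (1.70/8.69)² = 1720 × 0.03827 = 65.82 μGy/h.
Further attenuation needed: 65.82/31.4 = 2.096.
n = log₂(2.096) = 1.068 half-value layers.
Thickness = 1.068 × 0.580 cm = 0.6194 cm.

0.619 cm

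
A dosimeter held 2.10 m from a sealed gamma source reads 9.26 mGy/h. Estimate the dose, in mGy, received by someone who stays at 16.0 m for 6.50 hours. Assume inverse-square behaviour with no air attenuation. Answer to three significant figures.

Using I₁d₁² = I₂d₂², rate at 16.0 m:
9.26 × (2.10/16.0)² = 9.26 × 0.01723 = 0.1595 mGy/h.
Dose = rate × time = 0.1595 mGy/h × 6.500 h = 1.037 mGy.

1.04 mGy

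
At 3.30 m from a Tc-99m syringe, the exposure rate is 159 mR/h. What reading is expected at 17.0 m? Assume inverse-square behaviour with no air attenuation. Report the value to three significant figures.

5.99 mR/h

Since intensity falls as 1/r², the rate at 17.0 m is
(3.30/17.0)² = 0.03768, so 159 × 0.03768 = 5.991 mR/h.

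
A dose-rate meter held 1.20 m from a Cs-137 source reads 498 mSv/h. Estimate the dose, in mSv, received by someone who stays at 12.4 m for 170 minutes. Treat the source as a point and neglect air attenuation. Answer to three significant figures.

By the inverse-square law, rate at 12.4 m:
(1.20/12.4)² = 0.009365, so 498 × 0.009365 = 4.664 mSv/h.
Dose = rate × time = 4.664 mSv/h × 2.833 h = 13.21 mSv.

13.2 mSv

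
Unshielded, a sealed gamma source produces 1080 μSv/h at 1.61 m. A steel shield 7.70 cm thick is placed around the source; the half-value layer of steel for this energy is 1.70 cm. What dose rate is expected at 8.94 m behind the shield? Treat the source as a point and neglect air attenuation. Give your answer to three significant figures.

1.52 μSv/h

Distance alone: 1080 × (1.61/8.94)² = 1080 × 0.03243 = 35.02 μSv/h.
Shield: 7.70/1.70 = 4.529 half-value layers → attenuation 2^(−4.529) = 0.04331.
Combined: 35.02 × 0.04331 = 1.517 μSv/h.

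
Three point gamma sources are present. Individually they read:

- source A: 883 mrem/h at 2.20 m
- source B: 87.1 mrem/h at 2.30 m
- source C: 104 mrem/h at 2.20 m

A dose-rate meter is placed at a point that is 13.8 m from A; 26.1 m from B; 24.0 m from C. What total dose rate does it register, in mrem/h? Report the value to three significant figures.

Each source contributes Iᵢ·(dᵢ/rᵢ)²; contributions add.
A: 883 × (2.20/13.8)² = 22.44 mrem/h
B: 87.1 × (2.30/26.1)² = 0.6764 mrem/h
C: 104 × (2.20/24.0)² = 0.8739 mrem/h
Total = 22.44 + 0.6764 + 0.8739 = 23.99 mrem/h.

24.0 mrem/h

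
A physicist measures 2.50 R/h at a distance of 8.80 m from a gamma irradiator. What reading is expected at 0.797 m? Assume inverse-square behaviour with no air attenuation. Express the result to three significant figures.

305 R/h

Since intensity falls as 1/r², the rate at 0.797 m is
(8.80/0.797)² = 121.9, so 2.50 × 121.9 = 304.8 R/h.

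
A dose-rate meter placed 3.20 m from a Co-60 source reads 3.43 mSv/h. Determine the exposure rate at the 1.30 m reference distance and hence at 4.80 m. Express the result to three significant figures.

Intensity scales as (d₁/d₂)², so
At 1.30 m: (3.20/1.30)² = 6.059, so 3.43 × 6.059 = 20.78 mSv/h
At 4.80 m: (1.30/4.80)² = 0.07335, so 20.78 × 0.07335 = 1.524 mSv/h.

20.8 mSv/h; 1.52 mSv/h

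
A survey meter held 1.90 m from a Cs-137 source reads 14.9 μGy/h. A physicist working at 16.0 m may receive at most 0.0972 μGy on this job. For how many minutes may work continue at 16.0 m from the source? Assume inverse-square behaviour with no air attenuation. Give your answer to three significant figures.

27.8 min

Applying the 1/r² law, rate at 16.0 m:
(1.90/16.0)² = 0.01410, so 14.9 × 0.01410 = 0.2101 μGy/h.
Stay time = 0.0972 μGy ÷ 0.2101 μGy/h = 0.4626 h = 27.76 min.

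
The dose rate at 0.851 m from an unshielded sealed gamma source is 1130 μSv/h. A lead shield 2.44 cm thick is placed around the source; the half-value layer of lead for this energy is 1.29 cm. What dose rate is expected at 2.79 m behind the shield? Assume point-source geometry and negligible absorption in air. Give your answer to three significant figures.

Distance alone: 1130 × (0.851/2.79)² = 1130 × 0.09304 = 105.1 μSv/h.
Shield: 2.44/1.29 = 1.891 half-value layers → attenuation 2^(−1.891) = 0.2696.
Combined: 105.1 × 0.2696 = 28.33 μSv/h.

28.3 μSv/h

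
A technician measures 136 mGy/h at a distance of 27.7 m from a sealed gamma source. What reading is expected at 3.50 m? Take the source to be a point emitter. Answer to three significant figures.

Using I₁d₁² = I₂d₂², the rate at 3.50 m is
(27.7/3.50)² = 62.64, so 136 × 62.64 = 8519 mGy/h.

8520 mGy/h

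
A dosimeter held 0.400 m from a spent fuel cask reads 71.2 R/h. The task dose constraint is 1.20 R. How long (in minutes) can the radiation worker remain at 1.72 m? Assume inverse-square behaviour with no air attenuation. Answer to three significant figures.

Intensity scales as (d₁/d₂)², so rate at 1.72 m:
71.2 × (0.400/1.72)² = 71.2 × 0.05408 = 3.850 R/h.
Stay time = 1.20 R ÷ 3.850 R/h = 0.3117 h = 18.70 min.

18.7 min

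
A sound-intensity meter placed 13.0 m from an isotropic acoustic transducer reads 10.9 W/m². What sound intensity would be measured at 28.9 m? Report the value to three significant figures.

2.21 W/m²

By the inverse-square law, scaling from 13.0 m to 28.9 m:
10.9 × (13.0/28.9)² = 10.9 × 0.2023 = 2.205 W/m².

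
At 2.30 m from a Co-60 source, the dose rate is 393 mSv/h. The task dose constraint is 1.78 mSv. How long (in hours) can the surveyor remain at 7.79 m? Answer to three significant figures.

0.0520 h

Intensity scales as (d₁/d₂)², so rate at 7.79 m:
393 × (2.30/7.79)² = 393 × 0.08717 = 34.26 mSv/h.
Stay time = 1.78 mSv ÷ 34.26 mSv/h = 0.05196 h.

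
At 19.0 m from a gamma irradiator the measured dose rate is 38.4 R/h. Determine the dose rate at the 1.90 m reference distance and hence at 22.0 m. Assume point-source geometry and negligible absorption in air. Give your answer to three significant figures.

3840 R/h; 28.6 R/h

Using I₁d₁² = I₂d₂²,
At 1.90 m: 38.4 × (19.0/1.90)² = 38.4 × 100.0 = 3840 R/h
At 22.0 m: 3840 × (1.90/22.0)² = 3840 × 0.007459 = 28.64 R/h.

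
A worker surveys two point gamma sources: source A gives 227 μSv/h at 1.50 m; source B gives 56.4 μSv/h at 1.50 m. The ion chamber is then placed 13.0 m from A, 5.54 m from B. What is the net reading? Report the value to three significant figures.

7.16 μSv/h

Each source contributes Iᵢ·(dᵢ/rᵢ)²; contributions add.
A: 227 × (1.50/13.0)² = 3.022 μSv/h
B: 56.4 × (1.50/5.54)² = 4.135 μSv/h
Total = 3.022 + 4.135 = 7.157 μSv/h.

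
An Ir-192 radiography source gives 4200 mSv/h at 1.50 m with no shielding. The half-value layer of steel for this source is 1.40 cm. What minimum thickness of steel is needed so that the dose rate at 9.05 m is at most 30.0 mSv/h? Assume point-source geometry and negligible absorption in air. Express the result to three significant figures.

At 9.05 m, distance alone gives 4200 × (1.50/9.05)² = 4200 × 0.02747 = 115.4 mSv/h.
Further attenuation needed: 115.4/30.0 = 3.847.
n = log₂(3.847) = 1.944 half-value layers.
Thickness = 1.944 × 1.40 cm = 2.722 cm.

2.72 cm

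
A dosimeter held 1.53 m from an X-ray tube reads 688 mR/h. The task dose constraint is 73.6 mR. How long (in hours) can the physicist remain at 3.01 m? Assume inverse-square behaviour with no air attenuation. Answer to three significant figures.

0.414 h

Applying the 1/r² law, rate at 3.01 m:
(1.53/3.01)² = 0.2584, so 688 × 0.2584 = 177.8 mR/h.
Stay time = 73.6 mR ÷ 177.8 mR/h = 0.4139 h.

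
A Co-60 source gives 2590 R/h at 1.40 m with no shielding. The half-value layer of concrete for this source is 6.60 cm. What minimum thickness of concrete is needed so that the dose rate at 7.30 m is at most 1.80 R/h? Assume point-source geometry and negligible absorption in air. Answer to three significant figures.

At 7.30 m, distance alone gives (1.40/7.30)² = 0.03678, so 2590 × 0.03678 = 95.26 R/h.
Further attenuation needed: 95.26/1.80 = 52.92.
n = log₂(52.92) = 5.726 half-value layers.
Thickness = 5.726 × 6.60 cm = 37.79 cm.

37.8 cm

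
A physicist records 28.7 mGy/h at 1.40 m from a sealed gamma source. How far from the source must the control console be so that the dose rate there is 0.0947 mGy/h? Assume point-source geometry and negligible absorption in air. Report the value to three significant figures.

24.4 m

Intensity scales as (d₁/d₂)², so d₂ = d₁·√(I₁/I₂).
I₁/I₂ = 28.7/0.0947 = 303.1, so d₂ = 1.40 × √303.1 = 24.37 m.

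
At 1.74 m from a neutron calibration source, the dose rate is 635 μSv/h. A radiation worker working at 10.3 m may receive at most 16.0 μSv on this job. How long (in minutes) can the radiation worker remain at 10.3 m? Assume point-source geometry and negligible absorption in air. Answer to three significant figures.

53.0 min

Since intensity falls as 1/r², rate at 10.3 m:
635 × (1.74/10.3)² = 635 × 0.02854 = 18.12 μSv/h.
Stay time = 16.0 μSv ÷ 18.12 μSv/h = 0.8830 h = 52.98 min.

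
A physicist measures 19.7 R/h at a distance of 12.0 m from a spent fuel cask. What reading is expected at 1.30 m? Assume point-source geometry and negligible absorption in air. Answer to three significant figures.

Intensity scales as (d₁/d₂)², so the rate at 1.30 m is
(12.0/1.30)² = 85.21, so 19.7 × 85.21 = 1679 R/h.

1680 R/h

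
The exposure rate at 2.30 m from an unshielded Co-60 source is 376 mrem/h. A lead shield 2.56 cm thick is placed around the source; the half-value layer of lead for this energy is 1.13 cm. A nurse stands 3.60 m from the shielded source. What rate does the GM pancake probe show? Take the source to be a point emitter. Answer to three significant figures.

Distance alone: 376 × (2.30/3.60)² = 376 × 0.4082 = 153.5 mrem/h.
Shield: 2.56/1.13 = 2.265 half-value layers → attenuation 2^(−2.265) = 0.2080.
Combined: 153.5 × 0.2080 = 31.93 mrem/h.

31.9 mrem/h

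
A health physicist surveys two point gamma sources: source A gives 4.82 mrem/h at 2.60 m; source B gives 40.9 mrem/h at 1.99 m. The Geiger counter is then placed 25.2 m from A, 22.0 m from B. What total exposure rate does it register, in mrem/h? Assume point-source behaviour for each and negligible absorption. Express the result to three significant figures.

By superposition, sum each source's inverse-square contribution:
A: 4.82 × (2.60/25.2)² = 0.05131 mrem/h
B: 40.9 × (1.99/22.0)² = 0.3346 mrem/h
Total = 0.05131 + 0.3346 = 0.3859 mrem/h.

0.386 mrem/h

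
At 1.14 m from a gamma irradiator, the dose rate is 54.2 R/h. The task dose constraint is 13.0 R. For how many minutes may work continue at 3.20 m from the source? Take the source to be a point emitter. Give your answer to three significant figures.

Applying the 1/r² law, rate at 3.20 m:
54.2 × (1.14/3.20)² = 54.2 × 0.1269 = 6.878 R/h.
Stay time = 13.0 R ÷ 6.878 R/h = 1.890 h = 113.4 min.

113 min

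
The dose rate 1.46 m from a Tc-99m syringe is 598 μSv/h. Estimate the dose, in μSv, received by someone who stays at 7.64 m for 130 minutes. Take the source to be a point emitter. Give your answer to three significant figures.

Applying the 1/r² law, rate at 7.64 m:
598 × (1.46/7.64)² = 598 × 0.03652 = 21.84 μSv/h.
Dose = rate × time = 21.84 μSv/h × 2.167 h = 47.33 μSv.

47.3 μSv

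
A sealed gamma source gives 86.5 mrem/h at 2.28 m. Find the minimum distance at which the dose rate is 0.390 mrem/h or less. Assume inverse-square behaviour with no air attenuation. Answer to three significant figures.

Intensity scales as (d₁/d₂)², so d₂ = d₁·√(I₁/I₂).
I₁/I₂ = 86.5/0.390 = 221.8, so d₂ = 2.28 × √221.8 = 33.96 m.

34.0 m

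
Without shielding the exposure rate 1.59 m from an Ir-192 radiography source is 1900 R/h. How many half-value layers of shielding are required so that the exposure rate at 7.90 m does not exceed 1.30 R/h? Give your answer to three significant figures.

5.89 half-value layers

At 7.90 m, distance alone gives 1900 × (1.59/7.90)² = 1900 × 0.04051 = 76.97 R/h.
Further attenuation needed: 76.97/1.30 = 59.21.
n = log₂(59.21) = 5.888 half-value layers.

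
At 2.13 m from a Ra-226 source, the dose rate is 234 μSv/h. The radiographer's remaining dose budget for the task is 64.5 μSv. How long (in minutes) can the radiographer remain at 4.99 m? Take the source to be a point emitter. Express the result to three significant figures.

90.8 min

Intensity scales as (d₁/d₂)², so rate at 4.99 m:
234 × (2.13/4.99)² = 234 × 0.1822 = 42.63 μSv/h.
Stay time = 64.5 μSv ÷ 42.63 μSv/h = 1.513 h = 90.78 min.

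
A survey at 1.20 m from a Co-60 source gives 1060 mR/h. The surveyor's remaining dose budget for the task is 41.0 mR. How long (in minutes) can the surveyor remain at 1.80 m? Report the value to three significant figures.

5.22 min

Applying the 1/r² law, rate at 1.80 m:
1060 × (1.20/1.80)² = 1060 × 0.4444 = 471.1 mR/h.
Stay time = 41.0 mR ÷ 471.1 mR/h = 0.08703 h = 5.222 min.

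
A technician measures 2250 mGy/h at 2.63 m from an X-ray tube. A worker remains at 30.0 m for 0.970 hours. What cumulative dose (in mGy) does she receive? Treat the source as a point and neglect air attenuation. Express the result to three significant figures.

16.8 mGy

By the inverse-square law, rate at 30.0 m:
2250 × (2.63/30.0)² = 2250 × 0.007685 = 17.29 mGy/h.
Dose = rate × time = 17.29 mGy/h × 0.9700 h = 16.77 mGy.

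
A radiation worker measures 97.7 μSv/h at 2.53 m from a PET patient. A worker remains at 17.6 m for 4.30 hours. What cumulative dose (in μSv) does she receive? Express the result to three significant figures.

8.68 μSv

By the inverse-square law, rate at 17.6 m:
97.7 × (2.53/17.6)² = 97.7 × 0.02066 = 2.018 μSv/h.
Dose = rate × time = 2.018 μSv/h × 4.300 h = 8.677 μSv.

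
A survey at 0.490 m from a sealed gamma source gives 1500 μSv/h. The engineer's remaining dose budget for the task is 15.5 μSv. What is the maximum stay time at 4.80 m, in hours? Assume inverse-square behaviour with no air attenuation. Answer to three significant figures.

Applying the 1/r² law, rate at 4.80 m:
1500 × (0.490/4.80)² = 1500 × 0.01042 = 15.63 μSv/h.
Stay time = 15.5 μSv ÷ 15.63 μSv/h = 0.9917 h.

0.992 h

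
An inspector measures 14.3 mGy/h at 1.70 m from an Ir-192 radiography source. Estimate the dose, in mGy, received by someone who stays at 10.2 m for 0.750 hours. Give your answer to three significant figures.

0.298 mGy

Using I₁d₁² = I₂d₂², rate at 10.2 m:
(1.70/10.2)² = 0.02778, so 14.3 × 0.02778 = 0.3973 mGy/h.
Dose = rate × time = 0.3973 mGy/h × 0.7500 h = 0.2980 mGy.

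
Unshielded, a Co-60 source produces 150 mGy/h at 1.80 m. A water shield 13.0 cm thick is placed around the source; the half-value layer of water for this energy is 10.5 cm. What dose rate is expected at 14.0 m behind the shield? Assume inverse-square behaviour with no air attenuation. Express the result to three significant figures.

1.05 mGy/h

Distance alone: 150 × (1.80/14.0)² = 150 × 0.01653 = 2.479 mGy/h.
Shield: 13.0/10.5 = 1.238 half-value layers → attenuation 2^(−1.238) = 0.4240.
Combined: 2.479 × 0.4240 = 1.051 mGy/h.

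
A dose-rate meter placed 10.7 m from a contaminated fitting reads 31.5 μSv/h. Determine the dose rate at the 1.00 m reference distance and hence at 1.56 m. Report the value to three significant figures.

Since intensity falls as 1/r²,
At 1.00 m: (10.7/1.00)² = 114.5, so 31.5 × 114.5 = 3607 μSv/h
At 1.56 m: (1.00/1.56)² = 0.4109, so 3607 × 0.4109 = 1482 μSv/h.

3610 μSv/h; 1480 μSv/h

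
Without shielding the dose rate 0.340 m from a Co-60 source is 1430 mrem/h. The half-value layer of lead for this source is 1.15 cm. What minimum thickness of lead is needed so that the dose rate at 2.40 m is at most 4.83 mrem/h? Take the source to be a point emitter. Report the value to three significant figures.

2.96 cm

At 2.40 m, distance alone gives (0.340/2.40)² = 0.02007, so 1430 × 0.02007 = 28.70 mrem/h.
Further attenuation needed: 28.70/4.83 = 5.942.
n = log₂(5.942) = 2.571 half-value layers.
Thickness = 2.571 × 1.15 cm = 2.957 cm.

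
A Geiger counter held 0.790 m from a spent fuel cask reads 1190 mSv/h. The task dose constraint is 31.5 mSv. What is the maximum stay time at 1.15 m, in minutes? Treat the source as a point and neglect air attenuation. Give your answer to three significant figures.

3.37 min

By the inverse-square law, rate at 1.15 m:
1190 × (0.790/1.15)² = 1190 × 0.4719 = 561.6 mSv/h.
Stay time = 31.5 mSv ÷ 561.6 mSv/h = 0.05609 h = 3.365 min.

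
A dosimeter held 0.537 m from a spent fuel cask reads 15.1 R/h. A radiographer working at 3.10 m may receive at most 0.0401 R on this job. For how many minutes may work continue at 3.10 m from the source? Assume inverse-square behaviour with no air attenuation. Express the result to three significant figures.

5.31 min

By the inverse-square law, rate at 3.10 m:
15.1 × (0.537/3.10)² = 15.1 × 0.03001 = 0.4532 R/h.
Stay time = 0.0401 R ÷ 0.4532 R/h = 0.08848 h = 5.309 min.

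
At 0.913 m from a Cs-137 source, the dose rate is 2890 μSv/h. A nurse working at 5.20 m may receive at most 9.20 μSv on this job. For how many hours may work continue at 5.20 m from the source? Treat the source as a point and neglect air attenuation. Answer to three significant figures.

Since intensity falls as 1/r², rate at 5.20 m:
(0.913/5.20)² = 0.03083, so 2890 × 0.03083 = 89.10 μSv/h.
Stay time = 9.20 μSv ÷ 89.10 μSv/h = 0.1033 h.

0.103 h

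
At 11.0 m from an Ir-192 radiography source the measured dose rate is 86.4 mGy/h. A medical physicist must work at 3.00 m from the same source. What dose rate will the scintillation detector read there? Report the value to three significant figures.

By the inverse-square law, scaling from 11.0 m to 3.00 m:
86.4 × (11.0/3.00)² = 86.4 × 13.44 = 1161 mGy/h.

1160 mGy/h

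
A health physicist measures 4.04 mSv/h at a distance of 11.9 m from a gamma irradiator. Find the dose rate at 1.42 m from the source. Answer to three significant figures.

284 mSv/h

Using I₁d₁² = I₂d₂², the rate at 1.42 m is
(11.9/1.42)² = 70.23, so 4.04 × 70.23 = 283.7 mSv/h.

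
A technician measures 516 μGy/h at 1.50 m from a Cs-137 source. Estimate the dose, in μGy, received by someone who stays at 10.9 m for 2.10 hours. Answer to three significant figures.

20.5 μGy

By the inverse-square law, rate at 10.9 m:
(1.50/10.9)² = 0.01894, so 516 × 0.01894 = 9.773 μGy/h.
Dose = rate × time = 9.773 μGy/h × 2.100 h = 20.52 μGy.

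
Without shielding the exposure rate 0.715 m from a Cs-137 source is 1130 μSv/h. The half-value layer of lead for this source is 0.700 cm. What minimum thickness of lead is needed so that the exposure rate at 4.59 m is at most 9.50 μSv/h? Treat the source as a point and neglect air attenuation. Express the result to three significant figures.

1.07 cm

At 4.59 m, distance alone gives 1130 × (0.715/4.59)² = 1130 × 0.02427 = 27.43 μSv/h.
Further attenuation needed: 27.43/9.50 = 2.887.
n = log₂(2.887) = 1.530 half-value layers.
Thickness = 1.530 × 0.700 cm = 1.071 cm.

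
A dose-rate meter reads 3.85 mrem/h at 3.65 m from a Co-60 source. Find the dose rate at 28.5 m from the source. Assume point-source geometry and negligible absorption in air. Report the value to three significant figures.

0.0631 mrem/h

Applying the 1/r² law, the rate at 28.5 m is
3.85 × (3.65/28.5)² = 3.85 × 0.01640 = 0.06314 mrem/h.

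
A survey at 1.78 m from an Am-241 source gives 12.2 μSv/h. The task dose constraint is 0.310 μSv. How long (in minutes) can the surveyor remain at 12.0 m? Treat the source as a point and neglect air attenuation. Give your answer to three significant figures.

69.3 min

Applying the 1/r² law, rate at 12.0 m:
(1.78/12.0)² = 0.02200, so 12.2 × 0.02200 = 0.2684 μSv/h.
Stay time = 0.310 μSv ÷ 0.2684 μSv/h = 1.155 h = 69.30 min.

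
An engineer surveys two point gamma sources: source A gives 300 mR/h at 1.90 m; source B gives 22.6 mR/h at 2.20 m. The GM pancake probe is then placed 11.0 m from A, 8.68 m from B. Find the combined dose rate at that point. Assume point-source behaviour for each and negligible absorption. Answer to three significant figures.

Each source contributes Iᵢ·(dᵢ/rᵢ)²; contributions add.
A: 300 × (1.90/11.0)² = 8.950 mR/h
B: 22.6 × (2.20/8.68)² = 1.452 mR/h
Total = 8.950 + 1.452 = 10.40 mR/h.

10.4 mR/h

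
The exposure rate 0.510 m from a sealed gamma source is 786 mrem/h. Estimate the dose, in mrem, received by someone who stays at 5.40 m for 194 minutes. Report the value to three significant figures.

Since intensity falls as 1/r², rate at 5.40 m:
786 × (0.510/5.40)² = 786 × 0.008920 = 7.011 mrem/h.
Dose = rate × time = 7.011 mrem/h × 3.233 h = 22.67 mrem.

22.7 mrem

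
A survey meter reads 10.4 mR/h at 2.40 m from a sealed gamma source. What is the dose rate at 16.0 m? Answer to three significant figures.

Using I₁d₁² = I₂d₂², the rate at 16.0 m is
10.4 × (2.40/16.0)² = 10.4 × 0.02250 = 0.2340 mR/h.

0.234 mR/h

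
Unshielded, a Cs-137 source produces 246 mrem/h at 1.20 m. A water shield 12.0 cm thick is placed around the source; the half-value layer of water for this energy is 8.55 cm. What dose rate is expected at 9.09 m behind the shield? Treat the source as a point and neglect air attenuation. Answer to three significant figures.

1.62 mrem/h

Distance alone: 246 × (1.20/9.09)² = 246 × 0.01743 = 4.288 mrem/h.
Shield: 12.0/8.55 = 1.404 half-value layers → attenuation 2^(−1.404) = 0.3779.
Combined: 4.288 × 0.3779 = 1.620 mrem/h.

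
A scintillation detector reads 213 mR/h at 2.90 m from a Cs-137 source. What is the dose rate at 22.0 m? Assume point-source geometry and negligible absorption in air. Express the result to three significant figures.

3.70 mR/h

Intensity scales as (d₁/d₂)², so the rate at 22.0 m is
(2.90/22.0)² = 0.01738, so 213 × 0.01738 = 3.702 mR/h.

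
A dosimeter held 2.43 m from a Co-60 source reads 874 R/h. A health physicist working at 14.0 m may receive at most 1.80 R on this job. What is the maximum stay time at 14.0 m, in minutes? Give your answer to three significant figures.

4.10 min

Intensity scales as (d₁/d₂)², so rate at 14.0 m:
874 × (2.43/14.0)² = 874 × 0.03013 = 26.33 R/h.
Stay time = 1.80 R ÷ 26.33 R/h = 0.06836 h = 4.102 min.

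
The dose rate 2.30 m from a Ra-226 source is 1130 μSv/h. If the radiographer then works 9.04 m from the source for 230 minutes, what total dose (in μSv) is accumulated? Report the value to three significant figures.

280 μSv

Applying the 1/r² law, rate at 9.04 m:
1130 × (2.30/9.04)² = 1130 × 0.06473 = 73.14 μSv/h.
Dose = rate × time = 73.14 μSv/h × 3.833 h = 280.3 μSv.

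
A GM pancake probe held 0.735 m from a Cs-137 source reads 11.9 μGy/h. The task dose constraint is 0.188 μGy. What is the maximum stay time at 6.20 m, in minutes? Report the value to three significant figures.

Since intensity falls as 1/r², rate at 6.20 m:
11.9 × (0.735/6.20)² = 11.9 × 0.01405 = 0.1672 μGy/h.
Stay time = 0.188 μGy ÷ 0.1672 μGy/h = 1.124 h = 67.44 min.

67.4 min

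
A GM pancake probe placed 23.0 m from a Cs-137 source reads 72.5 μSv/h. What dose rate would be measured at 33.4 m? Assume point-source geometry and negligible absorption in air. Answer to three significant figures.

34.4 μSv/h

Intensity scales as (d₁/d₂)², so scaling from 23.0 m to 33.4 m:
72.5 × (23.0/33.4)² = 72.5 × 0.4742 = 34.38 μSv/h.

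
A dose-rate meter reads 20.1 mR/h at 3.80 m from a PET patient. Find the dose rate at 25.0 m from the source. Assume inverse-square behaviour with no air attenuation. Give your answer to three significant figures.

By the inverse-square law, the rate at 25.0 m is
20.1 × (3.80/25.0)² = 20.1 × 0.02310 = 0.4643 mR/h.

0.464 mR/h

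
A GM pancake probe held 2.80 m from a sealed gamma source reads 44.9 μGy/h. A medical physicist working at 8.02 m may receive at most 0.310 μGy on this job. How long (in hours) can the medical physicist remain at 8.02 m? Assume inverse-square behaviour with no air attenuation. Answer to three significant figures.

Using I₁d₁² = I₂d₂², rate at 8.02 m:
44.9 × (2.80/8.02)² = 44.9 × 0.1219 = 5.473 μGy/h.
Stay time = 0.310 μGy ÷ 5.473 μGy/h = 0.05664 h.

0.0566 h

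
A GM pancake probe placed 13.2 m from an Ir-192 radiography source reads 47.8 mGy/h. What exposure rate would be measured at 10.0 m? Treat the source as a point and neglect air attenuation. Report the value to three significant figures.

83.3 mGy/h

Intensity scales as (d₁/d₂)², so scaling from 13.2 m to 10.0 m:
47.8 × (13.2/10.0)² = 47.8 × 1.742 = 83.27 mGy/h.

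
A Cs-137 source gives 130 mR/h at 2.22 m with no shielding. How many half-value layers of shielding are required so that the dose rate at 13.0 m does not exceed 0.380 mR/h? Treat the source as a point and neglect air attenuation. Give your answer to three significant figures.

3.32 half-value layers

At 13.0 m, distance alone gives 130 × (2.22/13.0)² = 130 × 0.02916 = 3.791 mR/h.
Further attenuation needed: 3.791/0.380 = 9.976.
n = log₂(9.976) = 3.318 half-value layers.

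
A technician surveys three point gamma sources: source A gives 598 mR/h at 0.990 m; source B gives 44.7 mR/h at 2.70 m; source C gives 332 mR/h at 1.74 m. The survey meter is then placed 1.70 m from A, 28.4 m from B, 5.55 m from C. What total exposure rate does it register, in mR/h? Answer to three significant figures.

Each source contributes Iᵢ·(dᵢ/rᵢ)²; contributions add.
A: 598 × (0.990/1.70)² = 202.8 mR/h
B: 44.7 × (2.70/28.4)² = 0.4040 mR/h
C: 332 × (1.74/5.55)² = 32.63 mR/h
Total = 202.8 + 0.4040 + 32.63 = 235.8 mR/h.

236 mR/h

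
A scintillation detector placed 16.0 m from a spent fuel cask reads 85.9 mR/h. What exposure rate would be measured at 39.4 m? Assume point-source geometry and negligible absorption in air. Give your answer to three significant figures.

Using I₁d₁² = I₂d₂², scaling from 16.0 m to 39.4 m:
85.9 × (16.0/39.4)² = 85.9 × 0.1649 = 14.16 mR/h.

14.2 mR/h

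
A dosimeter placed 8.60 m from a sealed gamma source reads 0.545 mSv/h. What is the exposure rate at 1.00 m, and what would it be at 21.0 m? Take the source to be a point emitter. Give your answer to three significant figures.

Using I₁d₁² = I₂d₂²,
At 1.00 m: 0.545 × (8.60/1.00)² = 0.545 × 73.96 = 40.31 mSv/h
At 21.0 m: (1.00/21.0)² = 0.002268, so 40.31 × 0.002268 = 0.09142 mSv/h.

40.3 mSv/h; 0.0914 mSv/h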